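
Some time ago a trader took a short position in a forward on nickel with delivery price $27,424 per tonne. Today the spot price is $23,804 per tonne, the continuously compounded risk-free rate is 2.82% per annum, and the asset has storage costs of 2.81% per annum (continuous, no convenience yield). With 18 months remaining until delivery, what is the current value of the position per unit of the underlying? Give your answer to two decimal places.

$1459.37 per tonne

Current fair forward for the remaining 18 months: F = S·e^((r + u)·T), (r + u) = 0.0282 + 0.0281 = 0.0563
F = 23804 · e^(0.0563 × 18/12) = 23804 × 1.08811844 = 25901.5713
Value of long forward = (F − K)·e^(−rT) = (25901.5713 − 27424) · e^(−0.0282·18/12)
= -1522.4287 × 0.95858216 = -1459.37
Short position value = −(long value) = $1459.37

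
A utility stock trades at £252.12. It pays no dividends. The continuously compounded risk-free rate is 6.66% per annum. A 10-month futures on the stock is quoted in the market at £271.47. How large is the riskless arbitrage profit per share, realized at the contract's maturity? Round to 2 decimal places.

£4.96 per share

Fair futures: F* = S·e^(carry·T), with carry = r = 0.0666
F* = 252.12 · e^(0.0666 × 10/12) = 252.12 · e^0.055500 = 252.12 × 1.057069 = £266.5082
Market £271.47 > fair £266.5082: forward overpriced → cash-and-carry (buy spot, short the forward).
At maturity, profit = |F_mkt − F*| = |271.47 − 266.5082| = £4.96 per share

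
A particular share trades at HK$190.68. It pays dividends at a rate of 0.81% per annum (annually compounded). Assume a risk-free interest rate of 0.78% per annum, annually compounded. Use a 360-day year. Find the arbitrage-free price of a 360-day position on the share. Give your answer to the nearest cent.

HK$190.62

F = S · (1+r)^T / (1+q)^T
= 190.68 × 1.007800 / 1.008100 = 190.68 × 0.999702
F = HK$190.62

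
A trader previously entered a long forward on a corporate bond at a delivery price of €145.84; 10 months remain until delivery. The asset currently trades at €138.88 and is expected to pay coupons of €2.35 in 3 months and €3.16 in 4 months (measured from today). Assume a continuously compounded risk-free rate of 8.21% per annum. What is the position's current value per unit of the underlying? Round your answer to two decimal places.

PV(remaining coupons) I = 2.35·e^(−0.0821·3/12) + 3.16·e^(−0.0821·4/12) = 5.3770
Current forward F = (S − I)·e^(rT) = (138.88 − 5.3770)·e^(0.0821·10/12) = 133.5030 × 1.070811 = 142.9565
Value (long) = (F − K)·e^(−rT) = (142.9565 − 145.84) × 0.933871 = -2.6928
Value = -€2.69

-€2.69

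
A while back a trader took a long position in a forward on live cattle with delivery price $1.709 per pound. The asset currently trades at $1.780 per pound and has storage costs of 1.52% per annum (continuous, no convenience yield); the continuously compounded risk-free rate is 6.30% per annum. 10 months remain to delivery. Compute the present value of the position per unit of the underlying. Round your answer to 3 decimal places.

$0.181 per pound

Current fair forward for the remaining 10 months: F = S·e^((r + u)·T), (r + u) = 0.0630 + 0.0152 = 0.0782
F = 1.780 · e^(0.0782 × 10/12) = 1.780 × 1.067337 = 1.8999
Value of long forward = (F − K)·e^(−rT) = (1.8999 − 1.709) · e^(−0.0630·10/12)
= 0.1909 × 0.948854 = 0.181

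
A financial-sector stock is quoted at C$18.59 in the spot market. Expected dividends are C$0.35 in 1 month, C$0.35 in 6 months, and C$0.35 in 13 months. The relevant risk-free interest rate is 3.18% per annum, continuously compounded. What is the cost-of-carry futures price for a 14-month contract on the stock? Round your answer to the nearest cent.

PV(dividends) I = 0.35·e^(−0.0318·1/12) + 0.35·e^(−0.0318·6/12) + 0.35·e^(−0.0318·13/12)
I = 0.3491 + 0.3445 + 0.3381 = 1.0317
F = (S − I)·e^(rT) = (18.59 − 1.0317) · e^(0.0318·14/12)
= 17.5583 · e^0.037100 = 17.5583 × 1.037797 = C$18.22

C$18.22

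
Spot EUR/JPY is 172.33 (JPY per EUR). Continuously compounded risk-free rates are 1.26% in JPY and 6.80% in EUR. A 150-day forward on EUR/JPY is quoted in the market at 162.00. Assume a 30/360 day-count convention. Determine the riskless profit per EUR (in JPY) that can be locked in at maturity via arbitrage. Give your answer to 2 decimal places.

6.40 per EUR (in JPY)

Fair forward: F* = S·e^(carry·T), with carry = (r_JPY − r_EUR) = 0.0126 − 0.0680 = -0.0554
F* = 172.33 · e^(-0.0554 × 150/360) = 172.33 · e^-0.023083 = 172.33 × 0.977181 = 168.3976
Market 162.00 < fair 168.3976: forward underpriced → reverse cash-and-carry (short spot, go long the forward).
At maturity, profit = |F_mkt − F*| = |162.00 − 168.3976| = 6.40 per EUR (in JPY)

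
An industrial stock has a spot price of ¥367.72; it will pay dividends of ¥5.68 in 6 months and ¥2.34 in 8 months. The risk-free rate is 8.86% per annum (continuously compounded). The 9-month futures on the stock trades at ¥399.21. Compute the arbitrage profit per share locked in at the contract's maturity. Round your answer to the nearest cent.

¥14.39 per share

PV(dividends) I = 5.68·e^(−0.0886·6/12) + 2.34·e^(−0.0886·8/12) = 7.6397
Fair futures F* = (S − I)·e^(rT) = (367.72 − 7.6397)·e^0.066450 = 360.0803 × 1.068708 = 384.8207
Market ¥399.21 > fair 384.8207: forward overpriced → cash-and-carry (borrow at r, buy the stock and collect the dividends, short the forward).
Profit at T = |F_mkt − F*| = |399.21 − 384.8207| = ¥14.39 per share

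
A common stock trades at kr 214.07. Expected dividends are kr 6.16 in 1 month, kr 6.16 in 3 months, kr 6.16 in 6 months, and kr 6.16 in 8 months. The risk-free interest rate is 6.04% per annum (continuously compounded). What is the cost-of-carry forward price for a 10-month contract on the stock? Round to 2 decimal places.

kr 199.79

PV(dividends) I = 6.16·e^(−0.0604·1/12) + 6.16·e^(−0.0604·3/12) + 6.16·e^(−0.0604·6/12) + 6.16·e^(−0.0604·8/12)
I = 6.1291 + 6.0677 + 5.9767 + 5.9169 = 24.0904
F = (S − I)·e^(rT) = (214.07 − 24.0904) · e^(0.0604·10/12)
= 189.9796 · e^0.050333 = 189.9796 × 1.051621 = kr 199.79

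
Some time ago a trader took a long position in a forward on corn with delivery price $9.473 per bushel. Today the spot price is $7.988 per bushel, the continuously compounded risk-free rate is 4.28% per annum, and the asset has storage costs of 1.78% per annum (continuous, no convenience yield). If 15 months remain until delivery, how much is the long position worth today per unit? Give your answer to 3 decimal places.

-$0.812 per bushel

Current fair forward for the remaining 15 months: F = S·e^((r + u)·T), (r + u) = 0.0428 + 0.0178 = 0.0606
F = 7.988 · e^(0.0606 × 15/12) = 7.988 × 1.078693 = 8.6166
Value of long forward = (F − K)·e^(−rT) = (8.6166 − 9.473) · e^(−0.0428·15/12)
= -0.8564 × 0.947906 = -0.812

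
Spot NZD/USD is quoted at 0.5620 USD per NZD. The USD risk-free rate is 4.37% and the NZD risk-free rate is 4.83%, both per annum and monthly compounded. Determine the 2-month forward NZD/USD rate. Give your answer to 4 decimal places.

By covered interest parity, F = S · (1+r_USD/12)^(12T) / (1+r_NZD/12)^(12T)
= 0.5620 × 1.007297 / 1.008066 = 0.5620 × 0.999237
F = 0.5616 USD per NZD

0.5616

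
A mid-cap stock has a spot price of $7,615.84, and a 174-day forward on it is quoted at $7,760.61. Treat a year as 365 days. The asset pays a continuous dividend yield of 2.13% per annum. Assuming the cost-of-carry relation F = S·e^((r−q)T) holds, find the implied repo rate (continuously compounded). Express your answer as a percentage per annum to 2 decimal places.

From F = S·e^((r−q)T): (r − q) = ln(F/S)/T
ln(7760.61/7615.84) = ln(1.019009) = 0.018831
(r − q) = 0.018831 / (174/365) = 0.039502
r = ln(F/S)/T + q = 0.039502 + 0.0213 = 0.060802
r = 6.08%

6.08%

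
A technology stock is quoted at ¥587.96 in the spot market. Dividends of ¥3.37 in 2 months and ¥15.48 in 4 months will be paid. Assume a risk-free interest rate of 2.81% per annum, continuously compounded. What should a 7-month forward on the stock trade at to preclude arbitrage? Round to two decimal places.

PV(dividends) I = 3.37·e^(−0.0281·2/12) + 15.48·e^(−0.0281·4/12)
I = 3.3543 + 15.3357 = 18.6900
F = (S − I)·e^(rT) = (587.96 − 18.6900) · e^(0.0281·7/12)
= 569.2700 · e^0.016392 = 569.2700 × 1.016527 = ¥578.68

¥578.68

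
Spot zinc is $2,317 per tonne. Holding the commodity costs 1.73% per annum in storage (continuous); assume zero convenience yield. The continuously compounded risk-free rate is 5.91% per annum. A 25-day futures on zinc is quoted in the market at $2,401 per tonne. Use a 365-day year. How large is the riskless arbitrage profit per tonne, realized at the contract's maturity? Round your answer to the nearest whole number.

Fair futures: F* = S·e^(carry·T), with carry = (r + u) = 0.0591 + 0.0173 = 0.0764
F* = 2317 · e^(0.0764 × 25/365) = 2317 · e^0.005233 = 2317 × 1.005247 = $2329.1573
Market $2401 > fair $2329.1573: forward overpriced → cash-and-carry (buy spot, short the forward).
At maturity, profit = |F_mkt − F*| = |2401 − 2329.1573| = $72 per tonne

$72 per tonne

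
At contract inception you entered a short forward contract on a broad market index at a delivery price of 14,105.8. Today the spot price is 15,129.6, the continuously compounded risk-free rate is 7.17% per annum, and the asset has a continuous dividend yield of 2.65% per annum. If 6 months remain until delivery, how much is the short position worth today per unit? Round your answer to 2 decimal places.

Current fair forward for the remaining 6 months: F = S·e^((r − q)·T), (r − q) = 0.0717 − 0.0265 = 0.0452
F = 15129.6 · e^(0.0452 × 6/12) = 15129.6 × 1.02285731 = 15475.4220
Value of long forward = (F − K)·e^(−rT) = (15475.4220 − 14105.8) · e^(−0.0717·6/12)
= 1369.6220 × 0.96478500 = 1321.39
Short position value = −(long value) = -1321.39

-1321.39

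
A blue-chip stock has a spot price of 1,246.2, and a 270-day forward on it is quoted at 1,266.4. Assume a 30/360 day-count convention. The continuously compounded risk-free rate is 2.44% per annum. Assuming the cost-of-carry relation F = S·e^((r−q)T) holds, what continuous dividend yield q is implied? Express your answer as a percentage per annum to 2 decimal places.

From F = S·e^((r−q)T): (r − q) = ln(F/S)/T
ln(1266.4/1246.2) = ln(1.016209) = 0.016079
(r − q) = 0.016079 / (270/360) = 0.021439
q = r − ln(F/S)/T = 0.0244 − 0.021439 = 0.002961
q = 0.30%

0.30%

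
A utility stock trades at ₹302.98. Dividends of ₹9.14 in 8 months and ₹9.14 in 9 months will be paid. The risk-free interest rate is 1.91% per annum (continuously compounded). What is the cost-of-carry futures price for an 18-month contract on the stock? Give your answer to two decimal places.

₹293.23

PV(dividends) I = 9.14·e^(−0.0191·8/12) + 9.14·e^(−0.0191·9/12)
I = 9.0244 + 9.0100 = 18.0344
F = (S − I)·e^(rT) = (302.98 − 18.0344) · e^(0.0191·18/12)
= 284.9456 · e^0.028650 = 284.9456 × 1.029064 = ₹293.23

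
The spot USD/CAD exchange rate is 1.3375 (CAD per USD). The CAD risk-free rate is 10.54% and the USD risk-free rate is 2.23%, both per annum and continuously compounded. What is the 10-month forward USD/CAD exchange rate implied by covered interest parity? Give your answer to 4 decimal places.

1.4334

F = S·e^((r_CAD − r_USD)T) = 1.3375 · e^((0.1054 − 0.0223) × 10/12)
= 1.3375 · e^0.069250 = 1.3375 × 1.071704
F = 1.4334 CAD per USD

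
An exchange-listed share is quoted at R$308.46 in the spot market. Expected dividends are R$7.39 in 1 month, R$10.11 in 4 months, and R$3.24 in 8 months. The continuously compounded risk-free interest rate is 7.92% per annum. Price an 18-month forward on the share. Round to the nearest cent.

PV(dividends) I = 7.39·e^(−0.0792·1/12) + 10.11·e^(−0.0792·4/12) + 3.24·e^(−0.0792·8/12)
I = 7.3414 + 9.8466 + 3.0734 = 20.2614
F = (S − I)·e^(rT) = (308.46 − 20.2614) · e^(0.0792·18/12)
= 288.1986 · e^0.118800 = 288.1986 × 1.126145 = R$324.55

R$324.55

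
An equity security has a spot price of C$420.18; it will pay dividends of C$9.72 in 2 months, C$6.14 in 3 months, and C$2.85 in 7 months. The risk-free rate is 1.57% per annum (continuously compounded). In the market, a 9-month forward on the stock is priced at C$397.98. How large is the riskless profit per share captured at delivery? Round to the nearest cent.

PV(dividends) I = 9.72·e^(−0.0157·2/12) + 6.14·e^(−0.0157·3/12) + 2.85·e^(−0.0157·7/12) = 18.6346
Fair forward F* = (S − I)·e^(rT) = (420.18 − 18.6346)·e^0.011775 = 401.5454 × 1.011845 = 406.3017
Market C$397.98 < fair 406.3017: forward underpriced → reverse cash-and-carry (short the stock, invest proceeds at r, pay the dividends, go long the forward).
Profit at T = |F_mkt − F*| = |397.98 − 406.3017| = C$8.32 per share

C$8.32 per share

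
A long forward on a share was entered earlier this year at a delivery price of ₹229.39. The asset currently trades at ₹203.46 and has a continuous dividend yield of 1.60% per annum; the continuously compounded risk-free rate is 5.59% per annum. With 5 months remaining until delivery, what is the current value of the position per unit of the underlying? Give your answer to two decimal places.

Current fair forward for the remaining 5 months: F = S·e^((r − q)·T), (r − q) = 0.0559 − 0.0160 = 0.0399
F = 203.46 · e^(0.0399 × 5/12) = 203.46 × 1.016764 = 206.8708
Value of long forward = (F − K)·e^(−rT) = (206.8708 − 229.39) · e^(−0.0559·5/12)
= -22.5192 × 0.976977 = -22.00

-₹22.00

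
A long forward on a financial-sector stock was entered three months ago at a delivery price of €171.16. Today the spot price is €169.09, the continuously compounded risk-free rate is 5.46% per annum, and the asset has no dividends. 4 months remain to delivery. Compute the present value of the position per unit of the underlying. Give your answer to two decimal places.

Current fair forward for the remaining 4 months: F = S·e^(r·T), r = 0.0546
F = 169.09 · e^(0.0546 × 4/12) = 169.09 × 1.018367 = 172.1957
Value of long forward = (F − K)·e^(−rT) = (172.1957 − 171.16) · e^(−0.0546·4/12)
= 1.0357 × 0.981965 = 1.02

€1.02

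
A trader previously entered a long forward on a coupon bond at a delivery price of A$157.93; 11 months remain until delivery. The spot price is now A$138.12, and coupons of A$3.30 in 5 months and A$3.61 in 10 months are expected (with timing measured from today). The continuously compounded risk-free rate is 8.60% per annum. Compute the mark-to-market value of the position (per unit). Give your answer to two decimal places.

PV(remaining coupons) I = 3.30·e^(−0.0860·5/12) + 3.61·e^(−0.0860·10/12) = 6.5442
Current forward F = (S − I)·e^(rT) = (138.12 − 6.5442)·e^(0.0860·11/12) = 131.5758 × 1.082024 = 142.3682
Value (long) = (F − K)·e^(−rT) = (142.3682 − 157.93) × 0.924194 = -14.3821
Value = -A$14.38

-A$14.38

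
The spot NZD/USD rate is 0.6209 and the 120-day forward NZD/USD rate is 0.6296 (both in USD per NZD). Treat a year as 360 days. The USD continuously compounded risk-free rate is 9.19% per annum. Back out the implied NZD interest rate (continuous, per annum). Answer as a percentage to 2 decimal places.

5.02%

F = S·e^((r_USD − r_NZD)T) ⇒ r_NZD = r_USD − ln(F/S)/T
ln(0.6296/0.6209) = 0.013915; /(120/360) = 0.041745
r_NZD = 0.0919 − 0.041745 = 0.050155
r_NZD = 5.02%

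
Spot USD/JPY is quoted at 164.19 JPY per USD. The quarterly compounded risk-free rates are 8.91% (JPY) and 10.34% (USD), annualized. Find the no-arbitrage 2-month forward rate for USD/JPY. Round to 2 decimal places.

By covered interest parity, F = S · (1+r_JPY/4)^(4T) / (1+r_USD/4)^(4T)
= 164.19 × 1.014795 / 1.017160 = 164.19 × 0.997675
F = 163.81 JPY per USD

163.81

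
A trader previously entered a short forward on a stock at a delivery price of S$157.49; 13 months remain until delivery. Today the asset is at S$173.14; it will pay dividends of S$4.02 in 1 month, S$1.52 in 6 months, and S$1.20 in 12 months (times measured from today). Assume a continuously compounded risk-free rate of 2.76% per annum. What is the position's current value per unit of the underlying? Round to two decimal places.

PV(remaining dividends) I = 4.02·e^(−0.0276·1/12) + 1.52·e^(−0.0276·6/12) + 1.20·e^(−0.0276·12/12) = 6.6773
Current forward F = (S − I)·e^(rT) = (173.14 − 6.6773)·e^(0.0276·13/12) = 166.4627 × 1.030351 = 171.5150
Value (long) = (F − K)·e^(−rT) = (171.5150 − 157.49) × 0.970543 = 13.6119
Short position value = −(long value) = -S$13.61

-S$13.61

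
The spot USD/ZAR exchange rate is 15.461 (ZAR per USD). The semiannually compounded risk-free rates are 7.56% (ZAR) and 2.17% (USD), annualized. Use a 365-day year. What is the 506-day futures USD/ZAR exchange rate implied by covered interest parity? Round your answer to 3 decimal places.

By covered interest parity, F = S · (1+r_ZAR/2)^(2T) / (1+r_USD/2)^(2T)
= 15.461 × 1.108350 / 1.030373 = 15.461 × 1.075678
F = 16.631 ZAR per USD

16.631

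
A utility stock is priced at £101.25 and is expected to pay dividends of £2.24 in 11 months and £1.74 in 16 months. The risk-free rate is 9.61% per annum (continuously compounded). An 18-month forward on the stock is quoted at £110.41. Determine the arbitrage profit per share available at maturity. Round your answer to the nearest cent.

PV(dividends) I = 2.24·e^(−0.0961·11/12) + 1.74·e^(−0.0961·16/12) = 3.5819
Fair forward F* = (S − I)·e^(rT) = (101.25 − 3.5819)·e^0.144150 = 97.6681 × 1.155057 = 112.8122
Market £110.41 < fair 112.8122: forward underpriced → reverse cash-and-carry (short the stock, invest proceeds at r, pay the dividends, go long the forward).
Profit at T = |F_mkt − F*| = |110.41 − 112.8122| = £2.40 per share

£2.40 per share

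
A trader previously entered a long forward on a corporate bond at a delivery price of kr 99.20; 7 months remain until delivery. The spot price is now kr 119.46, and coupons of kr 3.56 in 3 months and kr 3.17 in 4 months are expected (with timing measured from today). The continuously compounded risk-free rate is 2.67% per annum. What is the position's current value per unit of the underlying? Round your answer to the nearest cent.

PV(remaining coupons) I = 3.56·e^(−0.0267·3/12) + 3.17·e^(−0.0267·4/12) = 6.6782
Current forward F = (S − I)·e^(rT) = (119.46 − 6.6782)·e^(0.0267·7/12) = 112.7818 × 1.015697 = 114.5521
Value (long) = (F − K)·e^(−rT) = (114.5521 − 99.20) × 0.984546 = 15.1148
Value = kr 15.11

kr 15.11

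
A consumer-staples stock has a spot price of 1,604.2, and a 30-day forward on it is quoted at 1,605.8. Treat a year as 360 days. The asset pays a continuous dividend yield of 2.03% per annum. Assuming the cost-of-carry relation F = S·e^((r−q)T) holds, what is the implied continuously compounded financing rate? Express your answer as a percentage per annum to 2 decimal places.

3.23%

From F = S·e^((r−q)T): (r − q) = ln(F/S)/T
ln(1605.8/1604.2) = ln(1.000997) = 0.000997
(r − q) = 0.000997 / (30/360) = 0.011964
r = ln(F/S)/T + q = 0.011964 + 0.0203 = 0.032264
r = 3.23%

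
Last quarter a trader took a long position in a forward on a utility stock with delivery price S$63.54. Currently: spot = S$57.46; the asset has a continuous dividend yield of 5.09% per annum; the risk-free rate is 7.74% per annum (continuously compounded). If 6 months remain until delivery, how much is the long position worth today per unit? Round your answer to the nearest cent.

Current fair forward for the remaining 6 months: F = S·e^((r − q)·T), (r − q) = 0.0774 − 0.0509 = 0.0265
F = 57.46 · e^(0.0265 × 6/12) = 57.46 × 1.013338 = 58.2264
Value of long forward = (F − K)·e^(−rT) = (58.2264 − 63.54) · e^(−0.0774·6/12)
= -5.3136 × 0.962039 = -5.11

-S$5.11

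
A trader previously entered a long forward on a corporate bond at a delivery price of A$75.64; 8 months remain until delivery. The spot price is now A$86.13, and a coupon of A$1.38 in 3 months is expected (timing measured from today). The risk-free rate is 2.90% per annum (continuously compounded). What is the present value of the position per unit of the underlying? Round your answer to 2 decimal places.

PV(remaining coupons) I = 1.38·e^(−0.0290·3/12) = 1.3700
Current forward F = (S − I)·e^(rT) = (86.13 − 1.3700)·e^(0.0290·8/12) = 84.7600 × 1.019521 = 86.4146
Value (long) = (F − K)·e^(−rT) = (86.4146 − 75.64) × 0.980852 = 10.5683
Value = A$10.57

A$10.57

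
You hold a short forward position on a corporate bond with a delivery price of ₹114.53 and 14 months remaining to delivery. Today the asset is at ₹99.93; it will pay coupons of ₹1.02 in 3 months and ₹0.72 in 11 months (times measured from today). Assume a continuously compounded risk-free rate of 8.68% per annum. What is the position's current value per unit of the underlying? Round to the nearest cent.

₹5.23

PV(remaining coupons) I = 1.02·e^(−0.0868·3/12) + 0.72·e^(−0.0868·11/12) = 1.6630
Current forward F = (S − I)·e^(rT) = (99.93 − 1.6630)·e^(0.0868·14/12) = 98.2670 × 1.106572 = 108.7395
Value (long) = (F − K)·e^(−rT) = (108.7395 − 114.53) × 0.903692 = -5.2328
Short position value = −(long value) = ₹5.23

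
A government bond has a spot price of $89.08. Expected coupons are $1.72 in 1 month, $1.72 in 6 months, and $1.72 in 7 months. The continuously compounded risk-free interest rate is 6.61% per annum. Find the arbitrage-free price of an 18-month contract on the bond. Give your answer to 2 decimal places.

PV(coupons) I = 1.72·e^(−0.0661·1/12) + 1.72·e^(−0.0661·6/12) + 1.72·e^(−0.0661·7/12)
I = 1.7106 + 1.6641 + 1.6549 = 5.0296
F = (S − I)·e^(rT) = (89.08 − 5.0296) · e^(0.0661·18/12)
= 84.0504 · e^0.099150 = 84.0504 × 1.104232 = $92.81

$92.81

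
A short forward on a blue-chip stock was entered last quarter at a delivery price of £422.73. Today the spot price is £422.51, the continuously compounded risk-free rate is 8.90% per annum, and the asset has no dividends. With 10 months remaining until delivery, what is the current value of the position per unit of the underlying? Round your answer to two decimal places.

-£30.00

Current fair forward for the remaining 10 months: F = S·e^(r·T), r = 0.0890
F = 422.51 · e^(0.0890 × 10/12) = 422.51 × 1.076986 = 455.0374
Value of long forward = (F − K)·e^(−rT) = (455.0374 − 422.73) · e^(−0.0890·10/12)
= 32.3074 × 0.928517 = 30.00
Short position value = −(long value) = -£30.00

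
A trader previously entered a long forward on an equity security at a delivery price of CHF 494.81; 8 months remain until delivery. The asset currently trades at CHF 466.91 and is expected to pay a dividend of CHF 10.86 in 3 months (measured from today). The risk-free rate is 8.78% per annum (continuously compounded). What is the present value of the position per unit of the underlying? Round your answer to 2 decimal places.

PV(remaining dividends) I = 10.86·e^(−0.0878·3/12) = 10.6242
Current forward F = (S − I)·e^(rT) = (466.91 − 10.6242)·e^(0.0878·8/12) = 456.2858 × 1.060280 = 483.7907
Value (long) = (F − K)·e^(−rT) = (483.7907 − 494.81) × 0.943147 = -10.3928
Value = -CHF 10.39

-CHF 10.39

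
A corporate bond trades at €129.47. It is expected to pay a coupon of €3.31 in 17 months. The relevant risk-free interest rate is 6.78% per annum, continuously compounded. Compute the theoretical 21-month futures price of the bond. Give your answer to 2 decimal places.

PV(coupons) I = 3.31·e^(−0.0678·17/12)
I = 3.0069
F = (S − I)·e^(rT) = (129.47 − 3.0069) · e^(0.0678·21/12)
= 126.4631 · e^0.118650 = 126.4631 × 1.125976 = €142.39

€142.39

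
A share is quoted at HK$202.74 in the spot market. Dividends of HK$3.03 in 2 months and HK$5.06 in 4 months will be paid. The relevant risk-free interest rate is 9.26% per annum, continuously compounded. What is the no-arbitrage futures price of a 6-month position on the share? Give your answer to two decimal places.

PV(dividends) I = 3.03·e^(−0.0926·2/12) + 5.06·e^(−0.0926·4/12)
I = 2.9836 + 4.9062 = 7.8898
F = (S − I)·e^(rT) = (202.74 − 7.8898) · e^(0.0926·6/12)
= 194.8502 · e^0.046300 = 194.8502 × 1.047389 = HK$204.08

HK$204.08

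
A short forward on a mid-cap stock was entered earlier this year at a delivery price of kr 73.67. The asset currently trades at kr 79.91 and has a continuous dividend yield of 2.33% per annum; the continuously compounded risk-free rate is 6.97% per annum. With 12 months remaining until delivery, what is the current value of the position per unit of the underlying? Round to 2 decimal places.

-kr 9.36

Current fair forward for the remaining 12 months: F = S·e^((r − q)·T), (r − q) = 0.0697 − 0.0233 = 0.0464
F = 79.91 · e^(0.0464 × 12/12) = 79.91 × 1.047493 = 83.7052
Value of long forward = (F − K)·e^(−rT) = (83.7052 − 73.67) · e^(−0.0697·12/12)
= 10.0352 × 0.932674 = 9.36
Short position value = −(long value) = -kr 9.36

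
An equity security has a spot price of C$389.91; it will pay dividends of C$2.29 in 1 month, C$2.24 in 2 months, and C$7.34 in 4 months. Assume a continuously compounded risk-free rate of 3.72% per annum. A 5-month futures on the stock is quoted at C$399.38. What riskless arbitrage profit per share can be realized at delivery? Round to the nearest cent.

C$15.32 per share

PV(dividends) I = 2.29·e^(−0.0372·1/12) + 2.24·e^(−0.0372·2/12) + 7.34·e^(−0.0372·4/12) = 11.7586
Fair futures F* = (S − I)·e^(rT) = (389.91 − 11.7586)·e^0.015500 = 378.1514 × 1.015621 = 384.0585
Market C$399.38 > fair 384.0585: forward overpriced → cash-and-carry (borrow at r, buy the stock and collect the dividends, short the forward).
Profit at T = |F_mkt − F*| = |399.38 − 384.0585| = C$15.32 per share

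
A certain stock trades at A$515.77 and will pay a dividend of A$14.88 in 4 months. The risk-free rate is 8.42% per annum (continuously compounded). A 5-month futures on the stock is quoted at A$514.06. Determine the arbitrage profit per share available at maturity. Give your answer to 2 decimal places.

PV(dividends) I = 14.88·e^(−0.0842·4/12) = 14.4682
Fair futures F* = (S − I)·e^(rT) = (515.77 − 14.4682)·e^0.035083 = 501.3018 × 1.035706 = 519.2013
Market A$514.06 < fair 519.2013: forward underpriced → reverse cash-and-carry (short the stock, invest proceeds at r, pay the dividends, go long the forward).
Profit at T = |F_mkt − F*| = |514.06 − 519.2013| = A$5.14 per share

A$5.14 per share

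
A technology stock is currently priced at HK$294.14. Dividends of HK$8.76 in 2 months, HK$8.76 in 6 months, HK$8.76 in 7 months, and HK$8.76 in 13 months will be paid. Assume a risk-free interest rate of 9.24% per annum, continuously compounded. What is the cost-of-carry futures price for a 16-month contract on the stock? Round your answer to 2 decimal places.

PV(dividends) I = 8.76·e^(−0.0924·2/12) + 8.76·e^(−0.0924·6/12) + 8.76·e^(−0.0924·7/12) + 8.76·e^(−0.0924·13/12)
I = 8.6261 + 8.3645 + 8.3003 + 7.9256 = 33.2165
F = (S − I)·e^(rT) = (294.14 − 33.2165) · e^(0.0924·16/12)
= 260.9235 · e^0.123200 = 260.9235 × 1.131111 = HK$295.13

HK$295.13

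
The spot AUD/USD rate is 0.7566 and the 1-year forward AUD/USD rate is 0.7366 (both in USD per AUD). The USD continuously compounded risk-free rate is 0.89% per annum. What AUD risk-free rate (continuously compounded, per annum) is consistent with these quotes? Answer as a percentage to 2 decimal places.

F = S·e^((r_USD − r_AUD)T) ⇒ r_AUD = r_USD − ln(F/S)/T
ln(0.7366/0.7566) = -0.026790; /(1) = -0.026790
r_AUD = 0.0089 + 0.026790 = 0.035690
r_AUD = 3.57%

3.57%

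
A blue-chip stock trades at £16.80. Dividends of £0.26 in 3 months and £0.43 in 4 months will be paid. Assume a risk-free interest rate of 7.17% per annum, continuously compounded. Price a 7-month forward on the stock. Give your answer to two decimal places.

PV(dividends) I = 0.26·e^(−0.0717·3/12) + 0.43·e^(−0.0717·4/12)
I = 0.2554 + 0.4198 = 0.6752
F = (S − I)·e^(rT) = (16.80 − 0.6752) · e^(0.0717·7/12)
= 16.1248 · e^0.041825 = 16.1248 × 1.042712 = £16.81

£16.81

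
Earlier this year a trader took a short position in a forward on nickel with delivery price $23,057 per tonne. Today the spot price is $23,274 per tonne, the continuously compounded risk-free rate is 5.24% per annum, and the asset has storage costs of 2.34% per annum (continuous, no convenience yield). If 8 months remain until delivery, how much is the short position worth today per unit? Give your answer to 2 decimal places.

Current fair forward for the remaining 8 months: F = S·e^((r + u)·T), (r + u) = 0.0524 + 0.0234 = 0.0758
F = 23274 · e^(0.0758 × 8/12) = 23274 × 1.05183192 = 24480.3361
Value of long forward = (F − K)·e^(−rT) = (24480.3361 − 23057) · e^(−0.0524·8/12)
= 1423.3361 × 0.96566979 = 1374.47
Short position value = −(long value) = -$1374.47

-$1374.47 per tonne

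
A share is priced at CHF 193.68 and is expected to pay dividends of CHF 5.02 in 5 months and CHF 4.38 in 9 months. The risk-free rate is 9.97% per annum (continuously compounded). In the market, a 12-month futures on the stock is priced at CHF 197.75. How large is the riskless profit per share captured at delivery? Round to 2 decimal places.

PV(dividends) I = 5.02·e^(−0.0997·5/12) + 4.38·e^(−0.0997·9/12) = 8.8802
Fair futures F* = (S − I)·e^(rT) = (193.68 − 8.8802)·e^0.099700 = 184.7998 × 1.104839 = 204.1740
Market CHF 197.75 < fair 204.1740: forward underpriced → reverse cash-and-carry (short the stock, invest proceeds at r, pay the dividends, go long the forward).
Profit at T = |F_mkt − F*| = |197.75 − 204.1740| = CHF 6.42 per share

CHF 6.42 per share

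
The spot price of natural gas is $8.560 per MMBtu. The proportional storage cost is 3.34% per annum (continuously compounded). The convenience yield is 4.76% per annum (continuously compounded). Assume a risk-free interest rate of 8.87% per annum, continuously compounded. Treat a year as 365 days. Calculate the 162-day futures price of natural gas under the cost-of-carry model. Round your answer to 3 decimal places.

$8.848 per MMBtu

Net carry = r + u − y = 0.0887 + 0.0334 − 0.0476 = 0.0745
F = S·e^((r+u−y)T) = 8.560 · e^(0.0745 × 162/365) = 8.560 · e^0.033066
= 8.560 × 1.033619 = $8.848 per MMBtu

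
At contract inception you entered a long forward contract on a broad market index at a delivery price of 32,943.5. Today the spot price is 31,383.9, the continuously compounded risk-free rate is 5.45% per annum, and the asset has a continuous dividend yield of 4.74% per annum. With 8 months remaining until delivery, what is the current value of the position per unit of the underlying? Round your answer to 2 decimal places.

Current fair forward for the remaining 8 months: F = S·e^((r − q)·T), (r − q) = 0.0545 − 0.0474 = 0.0071
F = 31383.9 · e^(0.0071 × 8/12) = 31383.9 × 1.00474455 = 31532.8025
Value of long forward = (F − K)·e^(−rT) = (31532.8025 − 32943.5) · e^(−0.0545·8/12)
= -1410.6975 × 0.96431880 = -1360.36

-1360.36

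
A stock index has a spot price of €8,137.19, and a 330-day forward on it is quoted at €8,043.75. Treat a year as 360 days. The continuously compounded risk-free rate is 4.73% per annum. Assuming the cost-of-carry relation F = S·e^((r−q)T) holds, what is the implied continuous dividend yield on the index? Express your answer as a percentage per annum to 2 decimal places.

5.99%

From F = S·e^((r−q)T): (r − q) = ln(F/S)/T
ln(8043.75/8137.19) = ln(0.988517) = -0.011549
(r − q) = -0.011549 / (330/360) = -0.012599
q = r − ln(F/S)/T = 0.0473 + 0.012599 = 0.059899
q = 5.99%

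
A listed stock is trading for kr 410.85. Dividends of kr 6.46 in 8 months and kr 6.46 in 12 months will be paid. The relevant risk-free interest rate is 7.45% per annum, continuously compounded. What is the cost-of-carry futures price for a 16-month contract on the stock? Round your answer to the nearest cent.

kr 440.35

PV(dividends) I = 6.46·e^(−0.0745·8/12) + 6.46·e^(−0.0745·12/12)
I = 6.1470 + 5.9962 = 12.1432
F = (S − I)·e^(rT) = (410.85 − 12.1432) · e^(0.0745·16/12)
= 398.7068 · e^0.099333 = 398.7068 × 1.104434 = kr 440.35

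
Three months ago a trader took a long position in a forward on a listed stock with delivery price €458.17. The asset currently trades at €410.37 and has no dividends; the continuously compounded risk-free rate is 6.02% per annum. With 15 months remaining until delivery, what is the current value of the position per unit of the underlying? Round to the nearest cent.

-€14.59

Current fair forward for the remaining 15 months: F = S·e^(r·T), r = 0.0602
F = 410.37 · e^(0.0602 × 15/12) = 410.37 × 1.078154 = 442.4421
Value of long forward = (F − K)·e^(−rT) = (442.4421 − 458.17) · e^(−0.0602·15/12)
= -15.7279 × 0.927512 = -14.59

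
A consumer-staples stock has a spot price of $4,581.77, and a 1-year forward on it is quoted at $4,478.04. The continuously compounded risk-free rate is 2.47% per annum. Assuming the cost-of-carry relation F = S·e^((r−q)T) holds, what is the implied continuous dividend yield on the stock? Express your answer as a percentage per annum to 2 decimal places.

4.76%

From F = S·e^((r−q)T): (r − q) = ln(F/S)/T
ln(4478.04/4581.77) = ln(0.977360) = -0.022900
(r − q) = -0.022900 / (1) = -0.022900
q = r − ln(F/S)/T = 0.0247 + 0.022900 = 0.047600
q = 4.76%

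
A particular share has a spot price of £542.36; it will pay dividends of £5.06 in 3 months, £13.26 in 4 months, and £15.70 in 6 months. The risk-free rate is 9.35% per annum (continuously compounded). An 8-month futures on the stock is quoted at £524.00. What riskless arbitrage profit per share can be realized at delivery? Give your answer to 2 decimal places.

PV(dividends) I = 5.06·e^(−0.0935·3/12) + 13.26·e^(−0.0935·4/12) + 15.70·e^(−0.0935·6/12) = 32.7791
Fair futures F* = (S − I)·e^(rT) = (542.36 − 32.7791)·e^0.062333 = 509.5809 × 1.064317 = 542.3556
Market £524.00 < fair 542.3556: forward underpriced → reverse cash-and-carry (short the stock, invest proceeds at r, pay the dividends, go long the forward).
Profit at T = |F_mkt − F*| = |524.00 − 542.3556| = £18.36 per share

£18.36 per share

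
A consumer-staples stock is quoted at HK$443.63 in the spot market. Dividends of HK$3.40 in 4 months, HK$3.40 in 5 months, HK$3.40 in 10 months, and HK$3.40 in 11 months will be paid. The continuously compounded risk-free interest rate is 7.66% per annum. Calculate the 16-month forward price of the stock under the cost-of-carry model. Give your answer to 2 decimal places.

PV(dividends) I = 3.40·e^(−0.0766·4/12) + 3.40·e^(−0.0766·5/12) + 3.40·e^(−0.0766·10/12) + 3.40·e^(−0.0766·11/12)
I = 3.3143 + 3.2932 + 3.1897 + 3.1695 = 12.9667
F = (S − I)·e^(rT) = (443.63 − 12.9667) · e^(0.0766·16/12)
= 430.6633 · e^0.102133 = 430.6633 × 1.107531 = HK$476.97

HK$476.97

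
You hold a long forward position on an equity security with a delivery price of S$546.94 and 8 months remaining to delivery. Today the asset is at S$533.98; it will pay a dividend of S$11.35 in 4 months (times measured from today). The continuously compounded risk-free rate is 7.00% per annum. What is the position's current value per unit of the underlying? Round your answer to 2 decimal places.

S$0.89

PV(remaining dividends) I = 11.35·e^(−0.0700·4/12) = 11.0882
Current forward F = (S − I)·e^(rT) = (533.98 − 11.0882)·e^(0.0700·8/12) = 522.8918 × 1.047773 = 547.8719
Value (long) = (F − K)·e^(−rT) = (547.8719 − 546.94) × 0.954405 = 0.8894
Value = S$0.89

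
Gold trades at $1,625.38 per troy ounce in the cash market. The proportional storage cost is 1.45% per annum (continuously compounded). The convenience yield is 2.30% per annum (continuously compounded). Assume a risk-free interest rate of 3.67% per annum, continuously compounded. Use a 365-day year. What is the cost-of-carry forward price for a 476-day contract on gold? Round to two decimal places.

Net carry = r + u − y = 0.0367 + 0.0145 − 0.0230 = 0.0282
F = S·e^((r+u−y)T) = 1625.38 · e^(0.0282 × 476/365) = 1625.38 · e^0.03677589
= 1625.38 × 1.03746049 = $1,686.27 per troy ounce

$1,686.27 per troy ounce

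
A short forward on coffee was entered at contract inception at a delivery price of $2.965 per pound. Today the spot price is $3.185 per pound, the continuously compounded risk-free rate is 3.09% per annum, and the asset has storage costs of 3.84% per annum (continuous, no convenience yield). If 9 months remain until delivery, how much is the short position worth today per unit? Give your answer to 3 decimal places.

Current fair forward for the remaining 9 months: F = S·e^((r + u)·T), (r + u) = 0.0309 + 0.0384 = 0.0693
F = 3.185 · e^(0.0693 × 9/12) = 3.185 × 1.053349 = 3.3549
Value of long forward = (F − K)·e^(−rT) = (3.3549 − 2.965) · e^(−0.0309·9/12)
= 0.3899 × 0.977091 = 0.381
Short position value = −(long value) = -$0.381

-$0.381 per pound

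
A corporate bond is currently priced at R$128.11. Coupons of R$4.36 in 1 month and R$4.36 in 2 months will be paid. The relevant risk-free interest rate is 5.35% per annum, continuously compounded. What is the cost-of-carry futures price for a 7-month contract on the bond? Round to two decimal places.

R$123.23

PV(coupons) I = 4.36·e^(−0.0535·1/12) + 4.36·e^(−0.0535·2/12)
I = 4.3406 + 4.3213 = 8.6619
F = (S − I)·e^(rT) = (128.11 − 8.6619) · e^(0.0535·7/12)
= 119.4481 · e^0.031208 = 119.4481 × 1.031700 = R$123.23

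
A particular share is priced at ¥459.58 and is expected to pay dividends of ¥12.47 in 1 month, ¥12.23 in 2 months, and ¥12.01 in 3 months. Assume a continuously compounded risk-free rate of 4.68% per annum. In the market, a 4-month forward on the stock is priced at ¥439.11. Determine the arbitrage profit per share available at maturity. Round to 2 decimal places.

¥9.30 per share

PV(dividends) I = 12.47·e^(−0.0468·1/12) + 12.23·e^(−0.0468·2/12) + 12.01·e^(−0.0468·3/12) = 36.4267
Fair forward F* = (S − I)·e^(rT) = (459.58 − 36.4267)·e^0.015600 = 423.1533 × 1.015722 = 429.8061
Market ¥439.11 > fair 429.8061: forward overpriced → cash-and-carry (borrow at r, buy the stock and collect the dividends, short the forward).
Profit at T = |F_mkt − F*| = |439.11 − 429.8061| = ¥9.30 per share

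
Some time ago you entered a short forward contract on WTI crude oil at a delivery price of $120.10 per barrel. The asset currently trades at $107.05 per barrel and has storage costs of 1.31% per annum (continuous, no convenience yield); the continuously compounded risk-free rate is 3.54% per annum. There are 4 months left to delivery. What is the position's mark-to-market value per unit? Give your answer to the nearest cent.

$11.17 per barrel

Current fair forward for the remaining 4 months: F = S·e^((r + u)·T), (r + u) = 0.0354 + 0.0131 = 0.0485
F = 107.05 · e^(0.0485 × 4/12) = 107.05 × 1.016298 = 108.7947
Value of long forward = (F − K)·e^(−rT) = (108.7947 − 120.10) · e^(−0.0354·4/12)
= -11.3053 × 0.988269 = -11.17
Short position value = −(long value) = $11.17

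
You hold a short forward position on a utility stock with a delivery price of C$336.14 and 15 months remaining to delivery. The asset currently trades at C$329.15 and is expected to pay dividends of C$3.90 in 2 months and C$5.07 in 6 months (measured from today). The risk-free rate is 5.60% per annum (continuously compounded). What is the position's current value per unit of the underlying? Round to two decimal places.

PV(remaining dividends) I = 3.90·e^(−0.0560·2/12) + 5.07·e^(−0.0560·6/12) = 8.7938
Current forward F = (S − I)·e^(rT) = (329.15 − 8.7938)·e^(0.0560·15/12) = 320.3562 × 1.072508 = 343.5846
Value (long) = (F − K)·e^(−rT) = (343.5846 − 336.14) × 0.932394 = 6.9413
Short position value = −(long value) = -C$6.94

-C$6.94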